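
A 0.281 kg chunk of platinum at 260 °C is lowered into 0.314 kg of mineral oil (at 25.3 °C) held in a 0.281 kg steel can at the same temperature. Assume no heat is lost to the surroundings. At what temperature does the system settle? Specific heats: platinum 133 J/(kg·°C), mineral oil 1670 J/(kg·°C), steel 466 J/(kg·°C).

T_f ≈ 38.0 °C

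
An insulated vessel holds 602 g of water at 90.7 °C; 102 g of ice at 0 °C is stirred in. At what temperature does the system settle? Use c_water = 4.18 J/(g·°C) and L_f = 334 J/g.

T_f ≈ 66.0 °C

Energy conservation, ΣQ = 0:
latent heat to melt: 102·334 = 34068
  meltwater 0→T: 102·4.18·T = 426.36 T
  water: 2516.4(T − 90.7)
2942.7 T = 228234 − 34068 = 194166
T ≈ 65.98 °C — above 0 °C, consistent with complete melting.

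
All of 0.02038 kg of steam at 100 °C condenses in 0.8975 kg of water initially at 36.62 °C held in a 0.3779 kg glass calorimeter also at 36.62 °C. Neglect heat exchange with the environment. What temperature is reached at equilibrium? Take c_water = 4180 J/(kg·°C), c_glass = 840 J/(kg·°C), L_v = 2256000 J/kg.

T_f ≈ 49.0 °C

Net heat exchanged in the isolated system is zero:
steam→water at 100 °C releases m L_v = 0.02038×2256000 = 45977; condensate cools 100→T: 0.02038×4180×(T − 100) = 85.19(T − 100); original water: 3751.5(T − 36.62); cup: 317.44(T − 36.62)
4154.2 T = 45977 + 8518.8 + 149006 = 203502
T ≈ 48.99 °C (< 100 °C, so full condensation is consistent).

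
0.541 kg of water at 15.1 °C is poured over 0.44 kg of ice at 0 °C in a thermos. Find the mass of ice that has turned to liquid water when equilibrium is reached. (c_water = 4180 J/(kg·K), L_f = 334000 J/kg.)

m_melted ≈ 0.102 kg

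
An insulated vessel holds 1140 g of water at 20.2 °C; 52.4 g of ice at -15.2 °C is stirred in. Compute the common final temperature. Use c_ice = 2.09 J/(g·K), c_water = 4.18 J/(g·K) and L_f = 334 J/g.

T_f ≈ 15.5 °C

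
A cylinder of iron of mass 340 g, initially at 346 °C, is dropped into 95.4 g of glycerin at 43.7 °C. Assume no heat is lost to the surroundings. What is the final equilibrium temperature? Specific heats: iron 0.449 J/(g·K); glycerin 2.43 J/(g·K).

With ΣQ=0 the equilibrium temperature is the m·c-weighted mean:
T_f = (152.66·346 + 231.82·43.7) / (152.66 + 231.82)
    = 62951 / 384.48 ≈ 163.73 °C

T_f ≈ 163.7 °C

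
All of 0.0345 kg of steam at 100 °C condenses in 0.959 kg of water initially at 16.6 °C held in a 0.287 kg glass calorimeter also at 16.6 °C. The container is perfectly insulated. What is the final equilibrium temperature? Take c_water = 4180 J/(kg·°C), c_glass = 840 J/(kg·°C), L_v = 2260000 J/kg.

Setting the total heat transfer to zero:
steam→water at 100 °C releases m L_v = 0.0345·2260000 = 77970
  condensate cools 100→T: 0.0345·4180·(T − 100) = 144.21(T − 100)
  water warms: 0.959·4180·(T − 16.6) = 4008.6(T − 16.6)
  cup: 241.08(T − 16.6)
4393.9 T = 77970 + 14421 + 70545 = 162936
T ≈ 37.08 °C — below 100 °C, confirming all the steam condensed.

T_f ≈ 37.1 °C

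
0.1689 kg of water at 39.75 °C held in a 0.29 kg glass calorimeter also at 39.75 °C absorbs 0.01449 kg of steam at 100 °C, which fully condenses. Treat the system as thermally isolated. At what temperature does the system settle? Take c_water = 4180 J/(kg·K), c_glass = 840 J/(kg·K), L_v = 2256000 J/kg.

Energy conservation, ΣQ = 0:
latent heat released on condensation: 0.01449·2256000 = 32689
  condensate cools 100→T: 0.01449·4180·(T − 100) = 60.57(T − 100)
  water warms: 0.1689·4180·(T − 39.75) = 706(T − 39.75)
  glass cup: 0.29·840·(T − 39.75) = 243.6(T − 39.75)
1010.2 T = 32689 + 6056.8 + 37747 = 76493
T ≈ 75.72 °C (< 100 °C, so full condensation is consistent).

T_f ≈ 75.7 °C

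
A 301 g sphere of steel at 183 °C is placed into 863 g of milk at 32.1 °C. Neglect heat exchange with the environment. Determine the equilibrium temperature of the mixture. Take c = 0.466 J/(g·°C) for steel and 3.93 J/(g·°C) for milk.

T_f ≈ 38.1 °C

Set heat shed by the hot body equal to heat absorbed by the cold body:
301·0.466·(183 − T) = 863·3.93·(T − 32.1)
140.27(183 − T) = 3391.6(T − 32.1)
3531.9 T = 134539  ⇒  T ≈ 38.09 °C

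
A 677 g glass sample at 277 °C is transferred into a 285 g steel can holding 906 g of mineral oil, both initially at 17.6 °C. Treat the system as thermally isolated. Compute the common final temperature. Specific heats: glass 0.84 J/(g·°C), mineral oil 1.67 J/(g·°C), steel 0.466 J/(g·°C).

T_f ≈ 84.2 °C

Heat gained plus heat lost sum to zero:
677·0.84·(T − 277) + 906·1.67·(T − 17.6) + 285·0.466·(T − 17.6) = 0
568.68(T − 277) + 1513(T − 17.6) + 132.81(T − 17.6) = 0
2214.5 T = 186491
T = 186491/2214.5 ≈ 84.21 °C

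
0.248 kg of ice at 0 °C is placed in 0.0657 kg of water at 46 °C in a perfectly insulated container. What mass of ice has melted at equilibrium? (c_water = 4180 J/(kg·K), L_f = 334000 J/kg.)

Heat available from the water dropping to 0 °C: 0.0657·4180·46 = 12633 J.
To melt every bit of ice: 0.248·334000 = 82832 J.
12633 J < 82832 J, so only part of the ice melts and the system sits at 0 °C.
m_melted·334000 = 12633  ⇒  m_melted ≈ 0.03782 kg.

m_melted ≈ 0.0378 kg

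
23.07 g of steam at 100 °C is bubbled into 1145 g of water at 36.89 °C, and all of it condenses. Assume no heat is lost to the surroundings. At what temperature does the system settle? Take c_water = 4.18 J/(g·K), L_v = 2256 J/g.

T_f ≈ 48.8 °C

Sum of m c ΔT and latent-heat terms is zero:
steam→water at 100 °C releases m L_v = 23.07×2256 = 52046
  condensate cools 100→T: 23.07×4.18×(T − 100) = 96.43(T − 100)
  water warms: 1145×4.18×(T − 36.89) = 4786.1(T − 36.89)
4882.5 T = 52046 + 9643.3 + 176559 = 238248
T ≈ 48.80 °C (< 100 °C, so full condensation is consistent).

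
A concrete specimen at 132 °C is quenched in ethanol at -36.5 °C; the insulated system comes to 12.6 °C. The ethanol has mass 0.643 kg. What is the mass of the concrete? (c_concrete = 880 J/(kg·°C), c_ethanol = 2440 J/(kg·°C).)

Heat lost by the concrete = heat gained by the ethanol:
m·880·(132 − 12.6) = 0.643·2440·(12.6 − (-36.5))
105072 m = 77034  ⇒  m ≈ 0.7332 kg

m ≈ 0.733 kg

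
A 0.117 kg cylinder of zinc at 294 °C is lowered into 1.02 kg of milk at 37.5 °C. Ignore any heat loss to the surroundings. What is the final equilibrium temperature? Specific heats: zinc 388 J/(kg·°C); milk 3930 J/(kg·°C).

|Q_zinc| = |Q_milk|:
0.117×388×(294 − T) = 1.02×3930×(T − 37.5)
45.4(294 − T) = 4008.6(T − 37.5)
4054 T = 163669  ⇒  T ≈ 40.37 °C

T_f ≈ 40.4 °C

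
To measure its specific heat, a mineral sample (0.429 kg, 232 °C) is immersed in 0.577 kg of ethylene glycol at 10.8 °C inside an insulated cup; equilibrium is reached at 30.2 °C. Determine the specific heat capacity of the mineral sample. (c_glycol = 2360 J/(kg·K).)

Heat lost by the mineral sample = heat gained by the glycol:
0.429×c×(232 − 30.2) = 0.577×2360×(30.2 − 10.8)
86.57 c = 26417  ⇒  c ≈ 305.1 J/(kg·K)

c ≈ 305 J/(kg·K)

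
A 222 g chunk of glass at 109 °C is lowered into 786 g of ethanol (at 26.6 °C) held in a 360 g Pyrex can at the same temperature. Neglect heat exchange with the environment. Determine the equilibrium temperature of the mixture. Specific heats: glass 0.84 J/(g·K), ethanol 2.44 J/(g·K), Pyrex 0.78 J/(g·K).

T_f ≈ 33.0 °C

T_f is the heat-capacity-weighted average of the initial temperatures:
T_f = (186.48·109 + 1917.8·26.6 + 280.8·26.6) / (186.48 + 1917.8 + 280.8)
    = 78810 / 2385.1 ≈ 33.04 °C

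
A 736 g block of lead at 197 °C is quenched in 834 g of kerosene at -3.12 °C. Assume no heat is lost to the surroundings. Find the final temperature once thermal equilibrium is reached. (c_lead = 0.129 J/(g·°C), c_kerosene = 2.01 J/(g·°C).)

T_f ≈ 7.6 °C

Setting the total heat transfer to zero:
736·0.129·(T − 197) + 834·2.01·(T − (-3.12)) = 0
1771.3 T = 13474
T = 13474 / 1771.3 = 7.61 °C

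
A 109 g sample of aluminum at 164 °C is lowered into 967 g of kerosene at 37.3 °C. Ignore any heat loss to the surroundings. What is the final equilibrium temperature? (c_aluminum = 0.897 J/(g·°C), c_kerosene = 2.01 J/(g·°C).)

T_f ≈ 43.4 °C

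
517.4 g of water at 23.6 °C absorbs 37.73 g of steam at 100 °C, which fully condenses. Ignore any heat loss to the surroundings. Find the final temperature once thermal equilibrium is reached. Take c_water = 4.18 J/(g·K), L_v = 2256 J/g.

T_f ≈ 65.5 °C

Taking heat into each body as positive, Σ m c ΔT = 0:
latent heat released on condensation: 37.73×2256 = 85119
  condensed water 100 °C→T: 157.71(T − 100)
  original water: 2162.7(T − 23.6)
2320.4 T = 85119 + 15771 + 51040 = 151930
T ≈ 65.47 °C, under the boiling point, so the assumption holds.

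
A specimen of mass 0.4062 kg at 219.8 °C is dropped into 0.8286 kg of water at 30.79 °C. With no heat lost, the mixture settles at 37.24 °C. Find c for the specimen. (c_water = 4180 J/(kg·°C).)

c ≈ 301 J/(kg·°C)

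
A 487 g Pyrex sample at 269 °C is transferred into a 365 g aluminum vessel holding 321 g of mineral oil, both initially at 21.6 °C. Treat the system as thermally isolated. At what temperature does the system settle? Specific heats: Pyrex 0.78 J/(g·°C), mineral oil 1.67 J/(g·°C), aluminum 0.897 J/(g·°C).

Let T be the final temperature. ΣQ_i = 0:
487*0.78*(T − 269) + 321*1.67*(T − 21.6) + 365*0.897*(T − 21.6) = 0
(379.86 + 536.07 + 327.41) T = 379.86*269 + 536.07*21.6 + 327.41*21.6
T = 120833/1243.3 ≈ 97.18 °C

T_f ≈ 97.2 °C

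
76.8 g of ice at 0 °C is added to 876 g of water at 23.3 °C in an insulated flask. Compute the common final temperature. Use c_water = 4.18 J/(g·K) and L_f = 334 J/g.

T_f ≈ 15.0 °C

Heat gained plus heat lost sum to zero:
melt ice: 76.8·334 = 25651; meltwater 0→T: 76.8·4.18·T = 321.02 T; water cools: 876·4.18·(T − 23.3) = 3661.7(T − 23.3)
3982.7 T = 85317 − 25651 = 59666
T ≈ 14.98 °C (positive, so assuming full melt was valid).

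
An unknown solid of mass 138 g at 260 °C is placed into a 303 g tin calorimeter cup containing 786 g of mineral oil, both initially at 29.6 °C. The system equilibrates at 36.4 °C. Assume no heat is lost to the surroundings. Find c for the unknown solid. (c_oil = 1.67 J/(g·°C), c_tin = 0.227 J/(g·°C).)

c ≈ 0.304 J/(g·°C)

Conservation of energy gives ΣQ = 0:
138·c·(36.4 − 260) + 786·1.67·(36.4 − 29.6) + 303·0.227·(36.4 − 29.6) = 0
-30857 c = -9393.5
c = -9393.5/-30857 ≈ 0.3044 J/(g·°C)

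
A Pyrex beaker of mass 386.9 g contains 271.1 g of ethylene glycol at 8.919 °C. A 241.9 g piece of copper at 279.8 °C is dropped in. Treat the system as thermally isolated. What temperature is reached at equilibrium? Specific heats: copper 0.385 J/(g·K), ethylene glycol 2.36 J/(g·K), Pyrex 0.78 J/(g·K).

Setting the total heat transfer to zero:
241.9*0.385*(T − 279.8) + 271.1*2.36*(T − 8.919) + 386.9*0.78*(T − 8.919) = 0
93.13(T − 279.8) + 639.8(T − 8.919) + 301.78(T − 8.919) = 0
(93.13 + 639.8 + 301.78) T = 93.13*279.8 + 639.8*8.919 + 301.78*8.919
T ≈ 33.30 °C

T_f ≈ 33.3 °C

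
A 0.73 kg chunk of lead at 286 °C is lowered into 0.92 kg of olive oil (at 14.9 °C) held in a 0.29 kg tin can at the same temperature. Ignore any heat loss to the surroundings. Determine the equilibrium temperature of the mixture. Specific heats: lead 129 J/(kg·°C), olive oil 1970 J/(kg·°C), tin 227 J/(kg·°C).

T_f ≈ 27.8 °C

Setting the total heat transfer to zero:
0.73*129*(T − 286) + 0.92*1970*(T − 14.9) + 0.29*227*(T − 14.9) = 0
(94.17 + 1812.4 + 65.83) T = 94.17*286 + 1812.4*14.9 + 65.83*14.9
T ≈ 27.84 °C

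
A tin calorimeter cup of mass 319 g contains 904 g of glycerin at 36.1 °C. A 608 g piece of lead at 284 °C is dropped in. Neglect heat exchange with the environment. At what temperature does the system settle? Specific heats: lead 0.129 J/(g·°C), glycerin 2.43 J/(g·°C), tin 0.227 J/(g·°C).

Setting the total heat transfer to zero:
608×0.129×(T − 284) + 904×2.43×(T − 36.1) + 319×0.227×(T − 36.1) = 0
(78.43 + 2196.7 + 72.41) T = 78.43×284 + 2196.7×36.1 + 72.41×36.1
T = 104190 / 2347.6 = 44.4 °C

T_f ≈ 44.4 °C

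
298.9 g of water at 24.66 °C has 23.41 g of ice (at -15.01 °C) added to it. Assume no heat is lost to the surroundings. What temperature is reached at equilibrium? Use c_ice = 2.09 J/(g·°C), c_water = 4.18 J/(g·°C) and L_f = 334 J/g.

T_f ≈ 16.5 °C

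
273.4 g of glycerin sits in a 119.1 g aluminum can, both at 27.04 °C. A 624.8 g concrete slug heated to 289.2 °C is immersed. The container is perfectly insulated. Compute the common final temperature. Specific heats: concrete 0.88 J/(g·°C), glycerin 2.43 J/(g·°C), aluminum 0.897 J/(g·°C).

T_f ≈ 136.2 °C

Heat gained plus heat lost sum to zero:
624.8·0.88·(T − 289.2) + 273.4·2.43·(T − 27.04) + 119.1·0.897·(T − 27.04) = 0
1321 T = 179862
T = 179862 / 1321 = 136 °C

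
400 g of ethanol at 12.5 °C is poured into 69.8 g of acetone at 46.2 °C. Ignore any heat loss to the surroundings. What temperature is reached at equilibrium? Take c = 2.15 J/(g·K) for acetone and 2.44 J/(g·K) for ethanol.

Energy conservation, ΣQ = 0:
69.8*2.15*(T − 46.2) + 400*2.44*(T − 12.5) = 0
1126.1 T = 19133
T = 19133 / 1126.1 = 17 °C

T_f ≈ 17.0 °C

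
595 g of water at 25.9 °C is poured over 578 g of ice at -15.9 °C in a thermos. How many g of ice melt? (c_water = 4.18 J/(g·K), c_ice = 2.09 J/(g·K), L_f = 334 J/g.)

m_melted ≈ 135 g

Heat available from the water dropping to 0 °C: 595·4.18·25.9 = 64416 J.
Warming the ice to 0 °C takes 578·2.09·15.9 = 19208 J, leaving 45208 J for melting.
To melt every bit of ice: 578·334 = 193052 J.
That's not enough to melt it all — equilibrium is at 0 °C with ice remaining.
m_melted·334 = 45208  ⇒  m_melted ≈ 135.4 g.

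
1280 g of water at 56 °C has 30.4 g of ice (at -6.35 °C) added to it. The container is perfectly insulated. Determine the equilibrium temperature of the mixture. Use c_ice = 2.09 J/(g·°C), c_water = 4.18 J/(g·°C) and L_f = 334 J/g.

T_f ≈ 52.8 °C

Energy conservation, ΣQ = 0:
ice -6.35→0 °C: 30.4×2.09×6.35 = 403.45; melt ice: 30.4×334 = 10154; warm the meltwater: 127.07 T; water: 5350.4(T − 56)
5477.5 T = 299622 − 10557 = 289065
T ≈ 52.77 °C. Since T > 0 °C, the all-ice-melts assumption holds.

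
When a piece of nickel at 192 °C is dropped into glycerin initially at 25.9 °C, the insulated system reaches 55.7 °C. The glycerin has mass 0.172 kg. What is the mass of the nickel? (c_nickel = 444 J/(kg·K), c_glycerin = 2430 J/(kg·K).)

Let T be the final temperature. ΣQ_i = 0:
m×444×(55.7 − 192) + 0.172×2430×(55.7 − 25.9) = 0
-60517 m = -12455
m = -12455/-60517 ≈ 0.2058 kg

m ≈ 0.206 kg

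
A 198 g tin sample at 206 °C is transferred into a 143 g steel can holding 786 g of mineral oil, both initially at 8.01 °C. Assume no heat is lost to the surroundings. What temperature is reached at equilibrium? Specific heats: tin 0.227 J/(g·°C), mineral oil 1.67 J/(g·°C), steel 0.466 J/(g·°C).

T_f is the heat-capacity-weighted average of the initial temperatures:
T_f = (44.95·206 + 1312.6·8.01 + 66.64·8.01) / (44.95 + 1312.6 + 66.64)
    = 20307 / 1424.2 ≈ 14.26 °C

T_f ≈ 14.3 °C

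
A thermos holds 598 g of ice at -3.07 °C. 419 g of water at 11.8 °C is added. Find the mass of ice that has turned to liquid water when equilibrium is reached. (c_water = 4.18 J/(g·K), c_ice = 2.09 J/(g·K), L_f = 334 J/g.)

Heat available from the water dropping to 0 °C: 419·4.18·11.8 = 20667 J.
Warming the ice to 0 °C takes 598·2.09·3.07 = 3836.9 J, leaving 16830 J for melting.
Fully melting the ice requires m_ice L_f = 598·334 = 199732 J.
That's not enough to melt it all — equilibrium is at 0 °C with ice remaining.
Mass melted = 16830/334 ≈ 50.39 g.

m_melted ≈ 50.4 g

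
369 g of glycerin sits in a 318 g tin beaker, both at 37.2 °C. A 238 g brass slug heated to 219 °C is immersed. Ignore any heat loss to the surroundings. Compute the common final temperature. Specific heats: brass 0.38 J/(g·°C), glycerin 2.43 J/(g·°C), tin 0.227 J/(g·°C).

Taking heat into each body as positive, Σ m c ΔT = 0:
238×0.38×(T − 219) + 369×2.43×(T − 37.2) + 318×0.227×(T − 37.2) = 0
90.44(T − 219) + 896.67(T − 37.2) + 72.19(T − 37.2) = 0
1059.3 T = 55848
T = 55848/1059.3 ≈ 52.72 °C

T_f ≈ 52.7 °C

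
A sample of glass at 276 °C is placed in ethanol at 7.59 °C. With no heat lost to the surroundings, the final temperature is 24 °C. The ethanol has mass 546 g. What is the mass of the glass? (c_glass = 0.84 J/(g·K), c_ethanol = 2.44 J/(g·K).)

m ≈ 103 g

Heat lost by the glass = heat gained by the ethanol:
m·0.84·(276 − 24) = 546·2.44·(24 − 7.59)
211.68 m = 21862  ⇒  m ≈ 103.3 g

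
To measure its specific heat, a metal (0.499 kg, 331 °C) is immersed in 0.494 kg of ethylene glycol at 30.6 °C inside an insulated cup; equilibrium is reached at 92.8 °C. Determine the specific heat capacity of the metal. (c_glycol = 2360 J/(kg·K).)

Taking heat into each body as positive, Σ m c ΔT = 0:
0.499·c·(92.8 − 331) + 0.494·2360·(92.8 − 30.6) = 0
-118.86 c = -72515
c = -72515/-118.86 ≈ 610.1 J/(kg·K)

c ≈ 610 J/(kg·K)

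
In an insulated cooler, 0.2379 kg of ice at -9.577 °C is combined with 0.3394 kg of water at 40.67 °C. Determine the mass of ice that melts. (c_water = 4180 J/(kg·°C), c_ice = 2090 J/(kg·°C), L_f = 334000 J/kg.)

m_melted ≈ 0.158 kg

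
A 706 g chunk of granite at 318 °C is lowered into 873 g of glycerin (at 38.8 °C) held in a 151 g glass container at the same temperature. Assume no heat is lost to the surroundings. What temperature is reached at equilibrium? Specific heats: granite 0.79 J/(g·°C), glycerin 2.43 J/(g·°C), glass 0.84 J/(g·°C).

Let T be the final temperature. ΣQ_i = 0:
706×0.79×(T − 318) + 873×2.43×(T − 38.8) + 151×0.84×(T − 38.8) = 0
(557.74 + 2121.4 + 126.84) T = 557.74×318 + 2121.4×38.8 + 126.84×38.8
T = 264593 / 2806 = 94.3 °C

T_f ≈ 94.3 °C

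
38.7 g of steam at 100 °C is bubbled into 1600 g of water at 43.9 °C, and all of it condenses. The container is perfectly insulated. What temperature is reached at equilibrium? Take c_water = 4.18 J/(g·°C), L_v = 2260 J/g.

T_f ≈ 58.0 °C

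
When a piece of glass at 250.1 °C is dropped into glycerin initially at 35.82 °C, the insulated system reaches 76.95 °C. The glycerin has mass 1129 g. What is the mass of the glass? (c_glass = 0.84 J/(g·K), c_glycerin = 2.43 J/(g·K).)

m ≈ 776 g

Setting the total heat transfer to zero:
m×0.84×(76.95 − 250.1) + 1129×2.43×(76.95 − 35.82) = 0
-145.45 m = -112839
m = -112839/-145.45 ≈ 775.8 g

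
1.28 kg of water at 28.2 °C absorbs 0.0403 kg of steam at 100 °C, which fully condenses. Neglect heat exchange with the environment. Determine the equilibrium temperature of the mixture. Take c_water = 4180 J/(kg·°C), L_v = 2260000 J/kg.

T_f ≈ 46.9 °C

Sum of m c ΔT and latent-heat terms is zero:
condense steam: −0.0403×2260000 = −91078; condensate cools 100→T: 0.0403×4180×(T − 100) = 168.45(T − 100); original water: 5350.4(T − 28.2)
5518.9 T = 91078 + 16845 + 150881 = 258805
T ≈ 46.89 °C (< 100 °C, so full condensation is consistent).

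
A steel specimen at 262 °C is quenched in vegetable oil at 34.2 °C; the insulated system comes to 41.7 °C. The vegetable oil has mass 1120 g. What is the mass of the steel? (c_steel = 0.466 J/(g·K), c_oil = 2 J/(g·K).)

m ≈ 164 g

Heat lost by the steel = heat gained by the oil:
m·0.466·(262 − 41.7) = 1120·2·(41.7 − 34.2)
102.66 m = 16800  ⇒  m ≈ 163.6 g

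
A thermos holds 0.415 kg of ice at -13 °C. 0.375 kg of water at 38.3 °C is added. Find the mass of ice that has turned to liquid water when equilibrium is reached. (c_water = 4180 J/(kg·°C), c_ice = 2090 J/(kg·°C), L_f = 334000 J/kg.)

m_melted ≈ 0.146 kg

Heat available from the water dropping to 0 °C: 0.375·4180·38.3 = 60035 J.
Warming the ice to 0 °C takes 0.415·2090·13 = 11276 J, leaving 48760 J for melting.
Fully melting the ice requires m_ice L_f = 0.415·334000 = 138610 J.
48760 J < 138610 J, so only part of the ice melts and the system sits at 0 °C.
Mass melted = 48760/334000 ≈ 0.146 kg.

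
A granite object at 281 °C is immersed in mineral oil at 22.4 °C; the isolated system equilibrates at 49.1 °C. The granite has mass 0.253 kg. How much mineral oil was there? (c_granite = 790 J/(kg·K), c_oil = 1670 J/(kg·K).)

m ≈ 1.04 kg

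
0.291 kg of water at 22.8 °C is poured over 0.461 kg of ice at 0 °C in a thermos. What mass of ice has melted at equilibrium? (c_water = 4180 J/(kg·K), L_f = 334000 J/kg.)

m_melted ≈ 0.083 kg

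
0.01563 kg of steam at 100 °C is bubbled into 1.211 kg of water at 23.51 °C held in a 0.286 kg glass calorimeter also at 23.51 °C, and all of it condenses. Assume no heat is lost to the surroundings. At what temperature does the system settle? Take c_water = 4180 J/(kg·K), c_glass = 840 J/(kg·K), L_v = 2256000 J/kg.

T_f ≈ 31.0 °C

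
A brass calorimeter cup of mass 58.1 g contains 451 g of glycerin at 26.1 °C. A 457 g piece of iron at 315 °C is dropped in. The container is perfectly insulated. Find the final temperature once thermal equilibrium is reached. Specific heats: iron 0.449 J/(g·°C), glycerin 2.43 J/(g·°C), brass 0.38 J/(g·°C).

Conservation of energy gives ΣQ = 0:
457×0.449×(T − 315) + 451×2.43×(T − 26.1) + 58.1×0.38×(T − 26.1) = 0
205.19(T − 315) + 1095.9(T − 26.1) + 22.08(T − 26.1) = 0
(205.19 + 1095.9 + 22.08) T = 205.19×315 + 1095.9×26.1 + 22.08×26.1
T = 93816/1323.2 ≈ 70.90 °C

T_f ≈ 70.9 °C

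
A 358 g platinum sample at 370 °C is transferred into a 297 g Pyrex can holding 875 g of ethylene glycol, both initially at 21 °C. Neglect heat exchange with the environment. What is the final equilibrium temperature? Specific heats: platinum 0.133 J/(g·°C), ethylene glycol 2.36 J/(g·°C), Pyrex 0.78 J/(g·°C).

T_f = Σ m_i c_i T_i / Σ m_i c_i:
T_f = (47.61×370 + 2065×21 + 231.66×21) / (47.61 + 2065 + 231.66)
    = 65847 / 2344.3 ≈ 28.09 °C

T_f ≈ 28.1 °C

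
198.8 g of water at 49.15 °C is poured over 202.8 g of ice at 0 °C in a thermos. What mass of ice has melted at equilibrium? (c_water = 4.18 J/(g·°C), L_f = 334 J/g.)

Water can give up m c ΔT = 198.8·4.18·49.15 = 40843 J before reaching 0 °C.
To melt every bit of ice: 202.8·334 = 67735 J.
That's not enough to melt it all — equilibrium is at 0 °C with ice remaining.
m_melt = 40843 / L_f = 122.3 g.

m_melted ≈ 122 g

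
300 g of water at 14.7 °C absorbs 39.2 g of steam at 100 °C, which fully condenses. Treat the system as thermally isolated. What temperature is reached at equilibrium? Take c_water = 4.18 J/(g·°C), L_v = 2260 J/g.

Let T be the final temperature. ΣQ_i = 0:
condense steam: −39.2·2260 = −88592; condensed water 100 °C→T: 163.86(T − 100); original water: 1254(T − 14.7)
1417.9 T = 88592 + 16386 + 18434 = 123411
T ≈ 87.04 °C — below 100 °C, confirming all the steam condensed.

T_f ≈ 87.0 °C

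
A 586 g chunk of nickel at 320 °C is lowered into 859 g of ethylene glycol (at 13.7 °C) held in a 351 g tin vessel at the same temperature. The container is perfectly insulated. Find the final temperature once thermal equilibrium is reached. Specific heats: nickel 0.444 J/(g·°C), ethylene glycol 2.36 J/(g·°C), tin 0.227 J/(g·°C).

Setting the total heat transfer to zero:
586×0.444×(T − 320) + 859×2.36×(T − 13.7) + 351×0.227×(T − 13.7) = 0
(260.18 + 2027.2 + 79.68) T = 260.18×320 + 2027.2×13.7 + 79.68×13.7
T ≈ 47.37 °C

T_f ≈ 47.4 °C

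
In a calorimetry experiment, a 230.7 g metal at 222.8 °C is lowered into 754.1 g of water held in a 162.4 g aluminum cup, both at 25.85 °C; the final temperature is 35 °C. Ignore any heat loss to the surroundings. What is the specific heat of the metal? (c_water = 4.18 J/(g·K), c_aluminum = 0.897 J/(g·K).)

c ≈ 0.696 J/(g·K)

Setting the total heat transfer to zero:
230.7×c×(35 − 222.8) + 754.1×4.18×(35 − 25.85) + 162.4×0.897×(35 − 25.85) = 0
-43325 c = -30175
c = -30175/-43325 ≈ 0.6965 J/(g·K)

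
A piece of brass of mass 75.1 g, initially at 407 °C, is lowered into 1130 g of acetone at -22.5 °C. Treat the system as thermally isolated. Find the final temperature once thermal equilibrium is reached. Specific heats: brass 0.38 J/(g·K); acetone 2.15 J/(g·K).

T_f ≈ -17.5 °C

T_f = Σ m_i c_i T_i / Σ m_i c_i:
T_f = (28.54*407 + 2429.5*(-22.5)) / (28.54 + 2429.5)
    = -43049 / 2458 ≈ -17.51 °C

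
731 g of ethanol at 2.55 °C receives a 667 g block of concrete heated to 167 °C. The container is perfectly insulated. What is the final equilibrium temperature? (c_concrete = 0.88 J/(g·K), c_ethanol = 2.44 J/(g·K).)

T_f ≈ 43.3 °C

Heat gained plus heat lost sum to zero:
667×0.88×(T − 167) + 731×2.44×(T − 2.55) = 0
586.96(T − 167) + 1783.6(T − 2.55) = 0
2370.6 T = 102571
T = 102571/2370.6 ≈ 43.27 °C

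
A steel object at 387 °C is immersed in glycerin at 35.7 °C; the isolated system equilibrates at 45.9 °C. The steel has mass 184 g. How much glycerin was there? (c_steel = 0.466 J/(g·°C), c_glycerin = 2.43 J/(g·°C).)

m ≈ 1180 g

Heat lost by the steel = heat gained by the glycerin:
184×0.466×(387 − 45.9) = m×2.43×(45.9 − 35.7)
24.79 m = 29247  ⇒  m ≈ 1180 g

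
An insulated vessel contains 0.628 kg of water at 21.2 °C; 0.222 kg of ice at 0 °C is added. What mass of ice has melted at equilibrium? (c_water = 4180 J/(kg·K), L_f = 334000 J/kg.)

Water can give up m c ΔT = 0.628·4180·21.2 = 55651 J before reaching 0 °C.
To melt every bit of ice: 0.222·334000 = 74148 J.
Since 55651 < 74148 J, not all the ice melts; equilibrium is at 0 °C.
Mass melted = 55651/334000 ≈ 0.1666 kg.

m_melted ≈ 0.167 kg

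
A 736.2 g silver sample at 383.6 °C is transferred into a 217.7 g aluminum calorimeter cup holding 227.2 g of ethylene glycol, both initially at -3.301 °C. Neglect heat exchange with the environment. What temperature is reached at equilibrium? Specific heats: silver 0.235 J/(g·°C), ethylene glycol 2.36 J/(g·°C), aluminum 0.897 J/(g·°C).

Energy conservation, ΣQ = 0:
736.2*0.235*(T − 383.6) + 227.2*2.36*(T − (-3.301)) + 217.7*0.897*(T − (-3.301)) = 0
173.01(T − 383.6) + 536.19(T − (-3.301)) + 195.28(T − (-3.301)) = 0
904.48 T = 63951
T = 63951 / 904.48 = 70.7 °C

T_f ≈ 70.7 °C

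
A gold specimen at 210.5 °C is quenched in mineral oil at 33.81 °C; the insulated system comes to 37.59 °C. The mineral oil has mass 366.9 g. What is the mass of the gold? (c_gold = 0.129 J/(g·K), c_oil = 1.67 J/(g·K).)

m ≈ 104 g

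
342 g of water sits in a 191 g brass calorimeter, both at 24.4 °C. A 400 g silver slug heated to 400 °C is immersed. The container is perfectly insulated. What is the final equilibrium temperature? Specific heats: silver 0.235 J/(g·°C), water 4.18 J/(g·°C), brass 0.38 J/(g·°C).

T_f ≈ 46.5 °C

With ΣQ=0 the equilibrium temperature is the m·c-weighted mean:
T_f = (94·400 + 1429.6·24.4 + 72.58·24.4) / (94 + 1429.6 + 72.58)
    = 74252 / 1596.1 ≈ 46.52 °C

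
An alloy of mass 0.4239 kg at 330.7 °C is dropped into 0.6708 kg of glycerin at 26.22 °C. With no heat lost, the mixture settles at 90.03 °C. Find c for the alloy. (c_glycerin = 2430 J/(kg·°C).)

m_s c (T_s − T_f) = m_glycerin c_glycerin (T_f − T_0):
0.4239·c·(330.7 − 90.03) = 0.6708·2430·(90.03 − 26.22)
102.02 c = 104013  ⇒  c ≈ 1020 J/(kg·°C)

c ≈ 1020 J/(kg·°C)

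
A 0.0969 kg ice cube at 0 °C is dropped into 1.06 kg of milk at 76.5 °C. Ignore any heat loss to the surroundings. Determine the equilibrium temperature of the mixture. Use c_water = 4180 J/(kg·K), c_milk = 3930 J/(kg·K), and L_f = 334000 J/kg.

T_f ≈ 62.6 °C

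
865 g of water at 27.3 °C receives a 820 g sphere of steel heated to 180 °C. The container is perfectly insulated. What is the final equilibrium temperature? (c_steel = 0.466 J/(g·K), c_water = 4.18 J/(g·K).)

T_f ≈ 41.9 °C

Heat lost by the steel equals heat gained by the water:
820*0.466*(180 − T) = 865*4.18*(T − 27.3)
382.12(180 − T) = 3615.7(T − 27.3)
3997.8 T = 167490  ⇒  T ≈ 41.90 °C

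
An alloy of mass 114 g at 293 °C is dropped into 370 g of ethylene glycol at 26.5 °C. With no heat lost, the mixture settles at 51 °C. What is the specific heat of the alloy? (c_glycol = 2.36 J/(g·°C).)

Let T be the final temperature. ΣQ_i = 0:
114×c×(51 − 293) + 370×2.36×(51 − 26.5) = 0
-27588 c = -21393
c = -21393/-27588 ≈ 0.7755 J/(g·°C)

c ≈ 0.775 J/(g·°C)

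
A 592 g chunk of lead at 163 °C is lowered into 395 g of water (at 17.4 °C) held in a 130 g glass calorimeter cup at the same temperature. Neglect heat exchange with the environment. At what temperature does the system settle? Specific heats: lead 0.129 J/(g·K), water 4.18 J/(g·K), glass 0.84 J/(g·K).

T_f ≈ 23.5 °C

T_f is the heat-capacity-weighted average of the initial temperatures:
T_f = (76.37×163 + 1651.1×17.4 + 109.2×17.4) / (76.37 + 1651.1 + 109.2)
    = 43077 / 1836.7 ≈ 23.45 °C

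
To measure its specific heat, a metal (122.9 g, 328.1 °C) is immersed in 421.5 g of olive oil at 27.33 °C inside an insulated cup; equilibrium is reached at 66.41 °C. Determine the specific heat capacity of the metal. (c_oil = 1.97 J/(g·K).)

c ≈ 1.01 J/(g·K)

Net heat exchanged in the isolated system is zero:
122.9×c×(66.41 − 328.1) + 421.5×1.97×(66.41 − 27.33) = 0
-32162 c = -32450
c = -32450/-32162 ≈ 1.009 J/(g·K)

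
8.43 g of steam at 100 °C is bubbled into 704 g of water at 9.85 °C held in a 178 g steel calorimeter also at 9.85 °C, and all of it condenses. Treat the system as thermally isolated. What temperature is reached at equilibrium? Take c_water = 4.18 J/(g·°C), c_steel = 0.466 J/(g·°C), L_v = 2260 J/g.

T_f ≈ 17.1 °C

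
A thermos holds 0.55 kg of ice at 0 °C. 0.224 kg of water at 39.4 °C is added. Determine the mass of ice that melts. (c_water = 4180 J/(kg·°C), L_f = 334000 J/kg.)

Cooling the water to 0 °C releases 0.224×4180×39.4 = 36891 J.
Melting all 0.55 kg of ice would need 0.55×334000 = 183700 J.
That's not enough to melt it all — equilibrium is at 0 °C with ice remaining.
m_melted×334000 = 36891  ⇒  m_melted ≈ 0.1105 kg.

m_melted ≈ 0.11 kg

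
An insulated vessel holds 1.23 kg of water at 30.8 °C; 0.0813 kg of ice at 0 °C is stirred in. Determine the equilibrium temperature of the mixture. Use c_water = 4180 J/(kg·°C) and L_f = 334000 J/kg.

Setting the total heat transfer to zero:
melt ice: 0.0813·334000 = 27154
  meltwater 0→T: 0.0813·4180·T = 339.83 T
  water: 5141.4(T − 30.8)
5481.2 T = 158355 − 27154 = 131201
T ≈ 23.94 °C (positive, so assuming full melt was valid).

T_f ≈ 23.9 °C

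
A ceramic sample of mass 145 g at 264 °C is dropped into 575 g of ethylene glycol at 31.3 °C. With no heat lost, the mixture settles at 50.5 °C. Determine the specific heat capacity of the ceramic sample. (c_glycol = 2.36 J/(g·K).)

Heat lost by the ceramic sample = heat gained by the glycol:
145·c·(264 − 50.5) = 575·2.36·(50.5 − 31.3)
30958 c = 26054  ⇒  c ≈ 0.8416 J/(g·K)

c ≈ 0.842 J/(g·K)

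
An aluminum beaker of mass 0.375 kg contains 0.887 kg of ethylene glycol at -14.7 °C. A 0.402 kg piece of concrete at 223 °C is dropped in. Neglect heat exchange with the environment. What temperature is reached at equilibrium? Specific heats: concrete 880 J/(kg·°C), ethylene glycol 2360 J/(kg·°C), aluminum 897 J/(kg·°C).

T_f ≈ 15.5 °C

T_f is the heat-capacity-weighted average of the initial temperatures:
T_f = (353.76*223 + 2093.3*(-14.7) + 336.38*(-14.7)) / (353.76 + 2093.3 + 336.38)
    = 43172 / 2783.5 ≈ 15.51 °C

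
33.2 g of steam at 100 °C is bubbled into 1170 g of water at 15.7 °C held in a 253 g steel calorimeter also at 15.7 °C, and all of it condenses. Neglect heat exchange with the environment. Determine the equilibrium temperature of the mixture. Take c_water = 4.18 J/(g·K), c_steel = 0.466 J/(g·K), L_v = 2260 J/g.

T_f ≈ 32.5 °C

Taking heat into each body as positive, Σ m c ΔT = 0:
latent heat released on condensation: 33.2·2260 = 75032
  condensate cools 100→T: 33.2·4.18·(T − 100) = 138.78(T − 100)
  original water: 4890.6(T − 15.7)
  cup: 117.9(T − 15.7)
5147.3 T = 75032 + 13878 + 78633 = 167543
T ≈ 32.55 °C, under the boiling point, so the assumption holds.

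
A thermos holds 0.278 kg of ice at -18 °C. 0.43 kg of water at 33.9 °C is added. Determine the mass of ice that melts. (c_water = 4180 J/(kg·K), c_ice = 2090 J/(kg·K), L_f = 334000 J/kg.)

Heat available from the water dropping to 0 °C: 0.43·4180·33.9 = 60932 J.
Of that, 0.278·2090·18 = 10458 J goes to bring the ice to 0 °C, leaving 50473 J.
Melting all 0.278 kg of ice would need 0.278·334000 = 92852 J.
50473 J < 92852 J, so only part of the ice melts and the system sits at 0 °C.
Mass melted = 50473/334000 ≈ 0.1511 kg.

m_melted ≈ 0.151 kg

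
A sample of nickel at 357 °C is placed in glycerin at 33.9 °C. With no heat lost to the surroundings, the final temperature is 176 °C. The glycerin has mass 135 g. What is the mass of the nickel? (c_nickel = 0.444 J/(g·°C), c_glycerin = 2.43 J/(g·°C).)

|Q_nickel| = |Q_glycerin|:
m×0.444×(357 − 176) = 135×2.43×(176 − 33.9)
80.36 m = 46616  ⇒  m ≈ 580.1 g

m ≈ 580 g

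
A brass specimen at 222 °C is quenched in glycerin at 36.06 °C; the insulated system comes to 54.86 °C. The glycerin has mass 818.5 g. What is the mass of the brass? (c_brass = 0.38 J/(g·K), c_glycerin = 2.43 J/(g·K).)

m ≈ 589 g

Heat gained plus heat lost sum to zero:
m·0.38·(54.86 − 222) + 818.5·2.43·(54.86 − 36.06) = 0
-63.51 m = -37392
m = -37392/-63.51 ≈ 588.7 g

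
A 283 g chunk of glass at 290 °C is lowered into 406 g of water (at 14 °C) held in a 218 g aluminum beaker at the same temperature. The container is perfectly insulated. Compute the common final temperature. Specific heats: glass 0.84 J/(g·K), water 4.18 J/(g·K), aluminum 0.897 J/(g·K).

T_f ≈ 44.8 °C

Let T be the final temperature. ΣQ_i = 0:
283·0.84·(T − 290) + 406·4.18·(T − 14) + 218·0.897·(T − 14) = 0
237.72(T − 290) + 1697.1(T − 14) + 195.55(T − 14) = 0
(237.72 + 1697.1 + 195.55) T = 237.72·290 + 1697.1·14 + 195.55·14
T = 95436/2130.3 ≈ 44.80 °C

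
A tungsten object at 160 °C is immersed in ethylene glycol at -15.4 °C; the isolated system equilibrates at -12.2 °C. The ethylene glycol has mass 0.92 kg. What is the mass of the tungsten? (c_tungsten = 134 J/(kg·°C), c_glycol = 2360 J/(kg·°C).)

Net heat exchanged in the isolated system is zero:
m·134·(-12.2 − 160) + 0.92·2360·(-12.2 − (-15.4)) = 0
-23075 m = -6947.8
m = -6947.8/-23075 ≈ 0.3011 kg

m ≈ 0.301 kg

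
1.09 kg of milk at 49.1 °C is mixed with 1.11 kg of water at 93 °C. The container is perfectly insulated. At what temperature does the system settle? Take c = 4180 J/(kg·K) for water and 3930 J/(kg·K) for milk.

T_f ≈ 71.9 °C

T_f = Σ m_i c_i T_i / Σ m_i c_i:
T_f = (4639.8*93 + 4283.7*49.1) / (4639.8 + 4283.7)
    = 641831 / 8923.5 ≈ 71.93 °C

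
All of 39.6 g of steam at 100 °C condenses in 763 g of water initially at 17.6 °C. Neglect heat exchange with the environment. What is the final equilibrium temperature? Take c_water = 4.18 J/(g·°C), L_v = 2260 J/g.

Energy conservation, ΣQ = 0:
steam→water at 100 °C releases m L_v = 39.6×2260 = 89496; condensed water 100 °C→T: 165.53(T − 100); original water: 3189.3(T − 17.6)
3354.9 T = 89496 + 16553 + 56132 = 162181
T ≈ 48.34 °C, under the boiling point, so the assumption holds.

T_f ≈ 48.3 °C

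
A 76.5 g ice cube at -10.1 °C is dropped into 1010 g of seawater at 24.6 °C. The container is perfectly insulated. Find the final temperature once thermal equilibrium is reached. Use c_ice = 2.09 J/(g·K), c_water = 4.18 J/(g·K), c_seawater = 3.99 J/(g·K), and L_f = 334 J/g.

Sum of m c ΔT and latent-heat terms is zero:
ice -10.1→0 °C: 76.5×2.09×10.1 = 1614.8; latent heat to melt: 76.5×334 = 25551; meltwater 0→T: 76.5×4.18×T = 319.77 T; seawater cools: 1010×3.99×(T − 24.6) = 4029.9(T − 24.6)
4349.7 T = 99136 − 27166 = 71970
T ≈ 16.55 °C — above 0 °C, consistent with complete melting.

T_f ≈ 16.5 °C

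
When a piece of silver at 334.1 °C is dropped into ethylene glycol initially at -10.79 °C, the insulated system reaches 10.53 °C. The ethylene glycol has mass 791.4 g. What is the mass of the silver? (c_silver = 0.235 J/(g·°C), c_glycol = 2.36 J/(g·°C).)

m ≈ 524 g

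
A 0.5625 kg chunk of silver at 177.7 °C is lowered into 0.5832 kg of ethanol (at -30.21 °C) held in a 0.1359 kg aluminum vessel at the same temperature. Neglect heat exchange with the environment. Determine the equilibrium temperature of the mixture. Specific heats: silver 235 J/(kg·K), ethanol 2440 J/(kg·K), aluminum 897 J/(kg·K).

T_f ≈ -13.8 °C

Let T be the final temperature. ΣQ_i = 0:
0.5625*235*(T − 177.7) + 0.5832*2440*(T − (-30.21)) + 0.1359*897*(T − (-30.21)) = 0
132.19(T − 177.7) + 1423(T − (-30.21)) + 121.9(T − (-30.21)) = 0
(132.19 + 1423 + 121.9) T = 132.19*177.7 + 1423*(-30.21) + 121.9*(-30.21)
T = -23182/1677.1 ≈ -13.82 °C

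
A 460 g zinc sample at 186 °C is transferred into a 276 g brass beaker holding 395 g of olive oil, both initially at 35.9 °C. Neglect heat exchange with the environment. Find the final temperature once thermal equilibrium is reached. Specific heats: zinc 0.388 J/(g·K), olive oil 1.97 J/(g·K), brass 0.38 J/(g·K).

Conservation of energy gives ΣQ = 0:
460·0.388·(T − 186) + 395·1.97·(T − 35.9) + 276·0.38·(T − 35.9) = 0
178.48(T − 186) + 778.15(T − 35.9) + 104.88(T − 35.9) = 0
(178.48 + 778.15 + 104.88) T = 178.48·186 + 778.15·35.9 + 104.88·35.9
T = 64898/1061.5 ≈ 61.14 °C

T_f ≈ 61.1 °C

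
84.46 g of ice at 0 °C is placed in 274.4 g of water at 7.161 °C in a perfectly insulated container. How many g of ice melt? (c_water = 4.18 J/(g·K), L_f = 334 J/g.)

m_melted ≈ 24.6 g

Heat available from the water dropping to 0 °C: 274.4·4.18·7.161 = 8213.6 J.
Fully melting the ice requires m_ice L_f = 84.46·334 = 28210 J.
That's not enough to melt it all — equilibrium is at 0 °C with ice remaining.
Mass melted = 8213.6/334 ≈ 24.59 g.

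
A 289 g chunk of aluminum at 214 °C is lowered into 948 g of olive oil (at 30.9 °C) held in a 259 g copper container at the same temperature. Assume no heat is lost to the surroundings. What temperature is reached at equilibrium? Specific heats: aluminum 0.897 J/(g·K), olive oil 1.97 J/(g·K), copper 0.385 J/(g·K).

T_f ≈ 52.2 °C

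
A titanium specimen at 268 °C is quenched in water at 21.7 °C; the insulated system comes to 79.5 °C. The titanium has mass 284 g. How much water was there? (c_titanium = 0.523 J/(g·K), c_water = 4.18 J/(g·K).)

m ≈ 116 g

Taking heat into each body as positive, Σ m c ΔT = 0:
284×0.523×(79.5 − 268) + m×4.18×(79.5 − 21.7) = 0
241.6 m = 27998
m = 27998/241.6 ≈ 115.9 g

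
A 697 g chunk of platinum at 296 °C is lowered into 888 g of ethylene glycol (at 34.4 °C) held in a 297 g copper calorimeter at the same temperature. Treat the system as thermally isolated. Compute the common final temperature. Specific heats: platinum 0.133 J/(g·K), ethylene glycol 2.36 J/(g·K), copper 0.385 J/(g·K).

T_f ≈ 44.9 °C

Energy conservation, ΣQ = 0:
697·0.133·(T − 296) + 888·2.36·(T − 34.4) + 297·0.385·(T − 34.4) = 0
92.7(T − 296) + 2095.7(T − 34.4) + 114.34(T − 34.4) = 0
2302.7 T = 103464
T = 103464 / 2302.7 = 44.9 °C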